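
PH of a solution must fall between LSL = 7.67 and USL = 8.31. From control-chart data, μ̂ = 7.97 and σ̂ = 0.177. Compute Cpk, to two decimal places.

0.56

Cpu = (USL − μ̂) / (3σ̂) = (8.31 − 7.97) / (3 × 0.177) = 0.6403; Cpl = (μ̂ − LSL) / (3σ̂) = (7.97 − 7.67) / (3 × 0.177) = 0.5650; Cpk = min(Cpu, Cpl) = 0.5650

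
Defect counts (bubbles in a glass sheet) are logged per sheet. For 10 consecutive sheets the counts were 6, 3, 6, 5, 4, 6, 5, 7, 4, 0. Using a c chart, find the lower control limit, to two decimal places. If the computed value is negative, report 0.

0.00

c̄ = (6 + 3 + 6 + 5 + 4 + 6 + 5 + 7 + 4 + 0) / 10 = 46 / 10 = 4.6000
LCL = c̄ − 3√c̄ = 4.6000 − 3 × 2.1448 = -1.8343 → 0 (cannot be negative)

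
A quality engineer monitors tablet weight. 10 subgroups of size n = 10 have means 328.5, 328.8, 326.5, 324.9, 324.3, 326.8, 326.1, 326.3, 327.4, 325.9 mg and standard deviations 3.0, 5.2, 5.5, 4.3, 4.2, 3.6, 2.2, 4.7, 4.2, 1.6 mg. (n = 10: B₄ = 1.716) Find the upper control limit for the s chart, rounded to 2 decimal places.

s̄ = (3.0 + 5.2 + 5.5 + 4.3 + 4.2 + 3.6 + 2.2 + 4.7 + 4.2 + 1.6) / 10 = 3.8500
UCL_s = B₄·s̄ = 1.716 × 3.8500 = 6.6066

6.61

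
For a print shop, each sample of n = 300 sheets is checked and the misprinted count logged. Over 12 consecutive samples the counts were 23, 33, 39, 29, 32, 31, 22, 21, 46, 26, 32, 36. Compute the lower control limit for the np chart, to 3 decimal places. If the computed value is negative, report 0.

15.054

p̄ = Σdᵢ / (k·n) = 370 / (12 × 300) = 0.10278
LCL = np̄ − 3·√(np̄(1−p̄)) = 30.8333 − 3 × 5.2597 = 15.0543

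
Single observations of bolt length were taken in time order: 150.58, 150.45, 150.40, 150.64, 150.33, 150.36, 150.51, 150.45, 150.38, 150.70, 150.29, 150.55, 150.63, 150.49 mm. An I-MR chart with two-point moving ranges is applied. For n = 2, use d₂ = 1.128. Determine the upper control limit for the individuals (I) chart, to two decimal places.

X̄ = (150.58 + 150.45 + 150.40 + 150.64 + 150.33 + 150.36 + 150.51 + 150.45 + 150.38 + 150.70 + 150.29 + 150.55 + 150.63 + 150.49) / 14 = 150.4829
Moving ranges: 0.13, 0.05, 0.24, 0.31, 0.03, 0.15, 0.06, 0.07, 0.32, 0.41, 0.26, 0.08, 0.14; M̄R̄ = 2.2500 / 13 = 0.1731
UCL = X̄ + 3·M̄R̄/d₂ = 150.4829 + 3 × 0.1731 / 1.128 = 150.9432

150.94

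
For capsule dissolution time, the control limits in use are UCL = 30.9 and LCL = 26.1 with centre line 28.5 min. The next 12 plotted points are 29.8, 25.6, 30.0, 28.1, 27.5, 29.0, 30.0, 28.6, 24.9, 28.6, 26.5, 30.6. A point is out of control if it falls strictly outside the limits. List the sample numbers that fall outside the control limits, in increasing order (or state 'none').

2, 9

Compare each point to [26.1, 30.9]: sample 2 = 25.6 < LCL; sample 9 = 24.9 < LCL.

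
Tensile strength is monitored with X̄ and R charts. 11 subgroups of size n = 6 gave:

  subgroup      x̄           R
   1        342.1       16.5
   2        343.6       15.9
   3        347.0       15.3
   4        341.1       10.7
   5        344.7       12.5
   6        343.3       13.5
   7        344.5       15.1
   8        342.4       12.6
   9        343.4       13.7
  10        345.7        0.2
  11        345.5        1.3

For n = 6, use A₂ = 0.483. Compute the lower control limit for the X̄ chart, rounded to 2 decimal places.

338.35

X̄̄ = (342.1 + 343.6 + 347.0 + 341.1 + 344.7 + 343.3 + 344.5 + 342.4 + 343.4 + 345.7 + 345.5) / 11 = 3783.3000 / 11 = 343.9364
R̄ = (16.5 + 15.9 + 15.3 + 10.7 + 12.5 + 13.5 + 15.1 + 12.6 + 13.7 + 0.2 + 1.3) / 11 = 127.3000 / 11 = 11.5727
LCL = X̄̄ − A₂·R̄ = 343.9364 − 0.483 × 11.5727 = 338.3467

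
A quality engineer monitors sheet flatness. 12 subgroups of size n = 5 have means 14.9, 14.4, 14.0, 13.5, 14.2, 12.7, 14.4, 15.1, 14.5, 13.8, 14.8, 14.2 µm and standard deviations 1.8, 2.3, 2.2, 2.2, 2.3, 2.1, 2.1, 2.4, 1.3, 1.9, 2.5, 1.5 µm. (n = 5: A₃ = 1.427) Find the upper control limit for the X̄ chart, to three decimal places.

17.134

X̄̄ = (14.9 + 14.4 + 14.0 + 13.5 + 14.2 + 12.7 + 14.4 + 15.1 + 14.5 + 13.8 + 14.8 + 14.2) / 12 = 14.2083
s̄ = (1.8 + 2.3 + 2.2 + 2.2 + 2.3 + 2.1 + 2.1 + 2.4 + 1.3 + 1.9 + 2.5 + 1.5) / 12 = 2.0500
UCL = X̄̄ + A₃·s̄ = 14.2083 + 1.427 × 2.0500 = 17.1337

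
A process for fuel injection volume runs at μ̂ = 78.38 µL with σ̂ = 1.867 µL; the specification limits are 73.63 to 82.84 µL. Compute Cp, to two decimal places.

0.82

Cp = (USL − LSL) / (6σ̂) = (82.84 − 73.63) / (6 × 1.867) = 9.2100 / 11.2020 = 0.8222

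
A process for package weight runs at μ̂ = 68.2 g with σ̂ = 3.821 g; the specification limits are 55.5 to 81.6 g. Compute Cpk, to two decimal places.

1.11

Cpu = (USL − μ̂) / (3σ̂) = (81.6 − 68.2) / (3 × 3.821) = 1.1690; Cpl = (μ̂ − LSL) / (3σ̂) = (68.2 − 55.5) / (3 × 3.821) = 1.1079; Cpk = min(Cpu, Cpl) = 1.1079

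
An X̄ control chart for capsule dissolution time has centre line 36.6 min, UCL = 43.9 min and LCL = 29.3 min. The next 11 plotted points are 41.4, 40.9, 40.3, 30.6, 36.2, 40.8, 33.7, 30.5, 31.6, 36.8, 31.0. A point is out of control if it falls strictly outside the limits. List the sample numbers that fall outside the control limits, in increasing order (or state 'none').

none

All 11 points lie within [29.3, 43.9].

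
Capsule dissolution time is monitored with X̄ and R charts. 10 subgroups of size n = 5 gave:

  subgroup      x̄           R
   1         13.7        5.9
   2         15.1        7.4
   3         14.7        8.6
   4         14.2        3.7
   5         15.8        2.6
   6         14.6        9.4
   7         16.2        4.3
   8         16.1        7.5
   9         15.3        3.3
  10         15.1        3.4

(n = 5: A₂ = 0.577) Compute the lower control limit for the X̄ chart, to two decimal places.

11.84

X̄̄ = (13.7 + 15.1 + 14.7 + 14.2 + 15.8 + 14.6 + 16.2 + 16.1 + 15.3 + 15.1) / 10 = 150.8000 / 10 = 15.0800
R̄ = (5.9 + 7.4 + 8.6 + 3.7 + 2.6 + 9.4 + 4.3 + 7.5 + 3.3 + 3.4) / 10 = 56.1000 / 10 = 5.6100
LCL = X̄̄ − A₂·R̄ = 15.0800 − 0.577 × 5.6100 = 11.8430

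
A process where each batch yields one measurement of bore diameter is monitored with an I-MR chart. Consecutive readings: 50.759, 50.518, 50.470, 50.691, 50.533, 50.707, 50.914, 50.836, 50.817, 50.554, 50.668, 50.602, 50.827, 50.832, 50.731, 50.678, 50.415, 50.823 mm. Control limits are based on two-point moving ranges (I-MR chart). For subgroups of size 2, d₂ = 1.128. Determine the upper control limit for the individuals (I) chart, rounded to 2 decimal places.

51.10

X̄ = (50.759 + 50.518 + 50.470 + 50.691 + 50.533 + 50.707 + 50.914 + 50.836 + 50.817 + 50.554 + 50.668 + 50.602 + 50.827 + 50.832 + 50.731 + 50.678 + 50.415 + 50.823) / 18 = 50.6875
Moving ranges: 0.241, 0.048, 0.221, 0.158, 0.174, 0.207, 0.078, 0.019, 0.263, 0.114, 0.066, 0.225, 0.005, 0.101, 0.053, 0.263, 0.408; M̄R̄ = 2.6440 / 17 = 0.1555
UCL = X̄ + 3·M̄R̄/d₂ = 50.6875 + 3 × 0.1555 / 1.128 = 51.1011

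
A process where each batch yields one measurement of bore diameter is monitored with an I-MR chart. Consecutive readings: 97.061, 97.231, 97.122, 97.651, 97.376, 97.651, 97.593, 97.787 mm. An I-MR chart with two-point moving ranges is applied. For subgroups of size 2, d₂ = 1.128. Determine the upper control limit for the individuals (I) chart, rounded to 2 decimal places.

X̄ = (97.061 + 97.231 + 97.122 + 97.651 + 97.376 + 97.651 + 97.593 + 97.787) / 8 = 97.4340
Moving ranges: 0.170, 0.109, 0.529, 0.275, 0.275, 0.058, 0.194; M̄R̄ = 1.6100 / 7 = 0.2300
UCL = X̄ + 3·M̄R̄/d₂ = 97.4340 + 3 × 0.2300 / 1.128 = 98.0457

98.05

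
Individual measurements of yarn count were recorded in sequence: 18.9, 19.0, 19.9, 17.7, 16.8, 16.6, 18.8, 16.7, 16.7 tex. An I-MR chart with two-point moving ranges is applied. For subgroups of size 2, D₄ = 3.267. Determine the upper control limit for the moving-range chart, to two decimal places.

3.51

Moving ranges: 0.1, 0.9, 2.2, 0.9, 0.2, 2.2, 2.1, 0.0; M̄R̄ = 8.6000 / 8 = 1.0750
UCL_MR = D₄·M̄R̄ = 3.267 × 1.0750 = 3.5120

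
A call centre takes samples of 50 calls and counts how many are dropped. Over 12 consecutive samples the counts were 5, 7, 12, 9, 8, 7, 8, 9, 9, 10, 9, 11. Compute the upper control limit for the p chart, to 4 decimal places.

0.3339

p̄ = Σdᵢ / (k·n) = 104 / (12 × 50) = 0.17333
UCL = p̄ + 3·√(p̄(1−p̄)/n) = 0.17333 + 3 × √(0.17333×0.82667/50) = 0.17333 + 3 × 0.05353 = 0.33393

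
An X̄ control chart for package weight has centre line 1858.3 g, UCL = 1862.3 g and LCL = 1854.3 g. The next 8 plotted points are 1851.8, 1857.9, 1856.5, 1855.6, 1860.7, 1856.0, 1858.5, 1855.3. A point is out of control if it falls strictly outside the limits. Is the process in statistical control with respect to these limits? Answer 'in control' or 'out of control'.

Compare each point to [1854.3, 1862.3]: sample 1 = 1851.8 < LCL.

out of control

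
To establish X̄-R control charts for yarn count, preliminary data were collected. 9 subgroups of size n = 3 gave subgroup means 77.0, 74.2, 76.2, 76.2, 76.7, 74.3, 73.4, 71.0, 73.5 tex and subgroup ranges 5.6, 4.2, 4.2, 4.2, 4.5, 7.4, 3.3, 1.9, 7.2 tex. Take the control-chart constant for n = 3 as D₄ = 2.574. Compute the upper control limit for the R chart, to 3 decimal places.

12.155

R̄ = (5.6 + 4.2 + 4.2 + 4.2 + 4.5 + 7.4 + 3.3 + 1.9 + 7.2) / 9 = 42.5000 / 9 = 4.7222
UCL_R = D₄·R̄ = 2.574 × 4.7222 = 12.1550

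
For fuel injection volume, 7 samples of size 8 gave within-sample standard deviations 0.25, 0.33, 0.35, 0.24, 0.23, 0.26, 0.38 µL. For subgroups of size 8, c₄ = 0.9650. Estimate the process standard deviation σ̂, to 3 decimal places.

0.302

s̄ = (0.25 + 0.33 + 0.35 + 0.24 + 0.23 + 0.26 + 0.38) / 7 = 0.2914
σ̂ = s̄ / c₄ = 0.2914 / 0.9650 = 0.3020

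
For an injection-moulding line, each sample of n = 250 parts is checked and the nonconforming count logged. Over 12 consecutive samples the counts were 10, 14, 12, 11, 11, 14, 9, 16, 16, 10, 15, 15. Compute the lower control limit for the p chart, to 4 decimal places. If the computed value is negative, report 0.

p̄ = Σdᵢ / (k·n) = 153 / (12 × 250) = 0.05100
LCL = p̄ − 3·√(p̄(1−p̄)/n) = 0.05100 − 3 × 0.01391 = 0.00926

0.0093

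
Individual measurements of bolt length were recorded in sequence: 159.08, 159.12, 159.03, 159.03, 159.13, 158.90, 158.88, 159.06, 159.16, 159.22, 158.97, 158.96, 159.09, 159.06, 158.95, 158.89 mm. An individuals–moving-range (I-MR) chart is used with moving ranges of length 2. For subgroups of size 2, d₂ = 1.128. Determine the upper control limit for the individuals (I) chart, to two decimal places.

X̄ = (159.08 + 159.12 + 159.03 + 159.03 + 159.13 + 158.90 + 158.88 + 159.06 + 159.16 + 159.22 + 158.97 + 158.96 + 159.09 + 159.06 + 158.95 + 158.89) / 16 = 159.0331
Moving ranges: 0.04, 0.09, 0.00, 0.10, 0.23, 0.02, 0.18, 0.10, 0.06, 0.25, 0.01, 0.13, 0.03, 0.11, 0.06; M̄R̄ = 1.4100 / 15 = 0.0940
UCL = X̄ + 3·M̄R̄/d₂ = 159.0331 + 3 × 0.0940 / 1.128 = 159.2831

159.28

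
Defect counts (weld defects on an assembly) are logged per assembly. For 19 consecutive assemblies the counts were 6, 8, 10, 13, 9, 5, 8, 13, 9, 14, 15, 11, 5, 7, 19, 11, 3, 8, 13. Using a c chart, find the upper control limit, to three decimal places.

c̄ = (6 + 8 + 10 + 13 + 9 + 5 + 8 + 13 + 9 + 14 + 15 + 11 + 5 + 7 + 19 + 11 + 3 + 8 + 13) / 19 = 187 / 19 = 9.8421
UCL = c̄ + 3√c̄ = 9.8421 + 3 × √9.8421 = 9.8421 + 3 × 3.1372 = 19.2537

19.254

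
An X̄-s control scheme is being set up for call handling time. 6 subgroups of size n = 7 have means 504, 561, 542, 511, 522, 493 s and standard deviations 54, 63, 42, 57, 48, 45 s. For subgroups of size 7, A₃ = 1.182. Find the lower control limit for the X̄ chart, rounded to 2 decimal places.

X̄̄ = (504 + 561 + 542 + 511 + 522 + 493) / 6 = 522.1667
s̄ = (54 + 63 + 42 + 57 + 48 + 45) / 6 = 51.5000
LCL = X̄̄ − A₃·s̄ = 522.1667 − 1.182 × 51.5000 = 461.2937

461.29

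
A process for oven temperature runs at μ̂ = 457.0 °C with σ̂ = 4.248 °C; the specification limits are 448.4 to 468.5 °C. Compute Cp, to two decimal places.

0.79

Cp = (USL − LSL) / (6σ̂) = (468.5 − 448.4) / (6 × 4.248) = 20.1000 / 25.4880 = 0.7886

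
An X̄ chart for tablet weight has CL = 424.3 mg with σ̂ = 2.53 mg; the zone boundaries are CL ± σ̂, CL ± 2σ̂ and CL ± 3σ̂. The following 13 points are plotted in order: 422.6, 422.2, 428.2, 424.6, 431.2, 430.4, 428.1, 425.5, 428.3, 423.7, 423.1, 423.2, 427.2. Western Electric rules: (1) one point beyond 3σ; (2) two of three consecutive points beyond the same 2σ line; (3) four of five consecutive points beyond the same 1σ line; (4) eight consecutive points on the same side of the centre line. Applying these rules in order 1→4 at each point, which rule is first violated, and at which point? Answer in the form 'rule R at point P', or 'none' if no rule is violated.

rule 2 at point 6

Zone of each point (C = within 1σ̂, B = 1σ̂–2σ̂, A = 2σ̂–3σ̂, * = beyond 3σ̂; sign = side of CL): 1:-C, 2:-C, 3:+B, 4:+C, 5:+A, 6:+A, 7:+B, 8:+C, 9:+B, 10:-C, 11:-C, 12:-C, 13:+B
Rule 2 (two of three consecutive points beyond the same 2σ limit) is satisfied at point 6.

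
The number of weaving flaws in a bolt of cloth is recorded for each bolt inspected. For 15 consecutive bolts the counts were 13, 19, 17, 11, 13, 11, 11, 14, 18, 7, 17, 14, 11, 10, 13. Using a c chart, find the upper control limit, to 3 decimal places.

c̄ = (13 + 19 + 17 + 11 + 13 + 11 + 11 + 14 + 18 + 7 + 17 + 14 + 11 + 10 + 13) / 15 = 199 / 15 = 13.2667
UCL = c̄ + 3√c̄ = 13.2667 + 3 × √13.2667 = 13.2667 + 3 × 3.6423 = 24.1937

24.194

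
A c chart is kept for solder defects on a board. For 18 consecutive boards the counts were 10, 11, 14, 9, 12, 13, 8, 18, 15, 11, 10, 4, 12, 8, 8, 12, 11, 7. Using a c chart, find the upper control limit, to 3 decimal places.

20.546

c̄ = (10 + 11 + 14 + 9 + 12 + 13 + 8 + 18 + 15 + 11 + 10 + 4 + 12 + 8 + 8 + 12 + 11 + 7) / 18 = 193 / 18 = 10.7222
UCL = c̄ + 3√c̄ = 10.7222 + 3 × √10.7222 = 10.7222 + 3 × 3.2745 = 20.5457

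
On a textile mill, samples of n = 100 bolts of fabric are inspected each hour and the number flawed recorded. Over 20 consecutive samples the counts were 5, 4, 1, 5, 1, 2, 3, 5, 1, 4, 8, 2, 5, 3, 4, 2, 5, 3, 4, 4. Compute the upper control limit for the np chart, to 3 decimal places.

9.101

p̄ = Σdᵢ / (k·n) = 71 / (20 × 100) = 0.03550
UCL = np̄ + 3·√(np̄(1−p̄)) = 3.5500 + 3 × √(3.5500×0.96450) = 3.5500 + 3 × 1.8504 = 9.1012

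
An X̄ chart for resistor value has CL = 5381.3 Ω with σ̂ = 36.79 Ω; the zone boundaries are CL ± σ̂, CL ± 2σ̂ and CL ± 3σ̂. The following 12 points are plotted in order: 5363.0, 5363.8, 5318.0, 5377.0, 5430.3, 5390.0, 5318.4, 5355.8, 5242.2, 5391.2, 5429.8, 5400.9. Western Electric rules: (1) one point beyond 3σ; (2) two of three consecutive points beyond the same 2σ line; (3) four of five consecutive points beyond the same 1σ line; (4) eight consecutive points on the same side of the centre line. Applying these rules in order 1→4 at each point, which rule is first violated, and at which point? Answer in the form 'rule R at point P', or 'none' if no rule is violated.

Zone of each point (C = within 1σ̂, B = 1σ̂–2σ̂, A = 2σ̂–3σ̂, * = beyond 3σ̂; sign = side of CL): 1:-C, 2:-C, 3:-B, 4:-C, 5:+B, 6:+C, 7:-B, 8:-C, 9:-*, 10:+C, 11:+B, 12:+C
Rule 1 (one point beyond the 3σ limits) is satisfied at point 9.

rule 1 at point 9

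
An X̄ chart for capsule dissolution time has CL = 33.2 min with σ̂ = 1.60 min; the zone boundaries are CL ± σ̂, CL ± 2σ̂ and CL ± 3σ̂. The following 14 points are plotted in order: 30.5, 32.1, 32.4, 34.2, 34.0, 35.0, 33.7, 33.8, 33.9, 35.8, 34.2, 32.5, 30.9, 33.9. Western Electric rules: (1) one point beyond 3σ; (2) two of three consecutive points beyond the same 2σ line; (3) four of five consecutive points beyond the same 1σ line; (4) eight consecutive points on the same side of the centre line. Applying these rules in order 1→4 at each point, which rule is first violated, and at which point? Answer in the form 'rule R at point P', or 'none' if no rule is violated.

rule 4 at point 11

Zone of each point (C = within 1σ̂, B = 1σ̂–2σ̂, A = 2σ̂–3σ̂, * = beyond 3σ̂; sign = side of CL): 1:-B, 2:-C, 3:-C, 4:+C, 5:+C, 6:+B, 7:+C, 8:+C, 9:+C, 10:+B, 11:+C, 12:-C, 13:-B, 14:+C
Rule 4 (eight consecutive points on the same side of the centre line) is satisfied at point 11.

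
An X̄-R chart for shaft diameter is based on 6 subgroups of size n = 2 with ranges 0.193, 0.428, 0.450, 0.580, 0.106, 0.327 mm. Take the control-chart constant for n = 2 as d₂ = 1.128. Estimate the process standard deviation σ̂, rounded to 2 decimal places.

0.31

R̄ = (0.193 + 0.428 + 0.450 + 0.580 + 0.106 + 0.327) / 6 = 0.3473
σ̂ = R̄ / d₂ = 0.3473 / 1.128 = 0.3079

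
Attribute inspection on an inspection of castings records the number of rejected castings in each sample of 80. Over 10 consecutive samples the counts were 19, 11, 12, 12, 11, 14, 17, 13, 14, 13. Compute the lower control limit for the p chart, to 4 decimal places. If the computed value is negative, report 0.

p̄ = Σdᵢ / (k·n) = 136 / (10 × 80) = 0.17000
LCL = p̄ − 3·√(p̄(1−p̄)/n) = 0.17000 − 3 × 0.04200 = 0.04401

0.0440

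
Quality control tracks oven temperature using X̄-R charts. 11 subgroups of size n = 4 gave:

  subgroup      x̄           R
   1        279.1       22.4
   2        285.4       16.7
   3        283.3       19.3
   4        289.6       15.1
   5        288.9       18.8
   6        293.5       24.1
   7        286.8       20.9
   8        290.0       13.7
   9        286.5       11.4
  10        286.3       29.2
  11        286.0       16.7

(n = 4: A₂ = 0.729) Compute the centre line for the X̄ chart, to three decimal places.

X̄̄ = (279.1 + 285.4 + 283.3 + 289.6 + 288.9 + 293.5 + 286.8 + 290.0 + 286.5 + 286.3 + 286.0) / 11 = 3155.4000 / 11 = 286.8545
CL = X̄̄ = 286.8545

286.855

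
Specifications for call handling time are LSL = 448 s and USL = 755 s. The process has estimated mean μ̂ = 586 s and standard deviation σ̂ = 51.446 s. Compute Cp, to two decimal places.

0.99

Cp = (USL − LSL) / (6σ̂) = (755 − 448) / (6 × 51.446) = 307.0000 / 308.6760 = 0.9946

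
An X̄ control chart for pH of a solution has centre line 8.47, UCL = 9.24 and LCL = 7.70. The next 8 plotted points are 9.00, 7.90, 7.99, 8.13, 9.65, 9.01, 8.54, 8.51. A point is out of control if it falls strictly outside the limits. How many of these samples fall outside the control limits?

Compare each point to [7.70, 9.24]: sample 5 = 9.65 > UCL.

1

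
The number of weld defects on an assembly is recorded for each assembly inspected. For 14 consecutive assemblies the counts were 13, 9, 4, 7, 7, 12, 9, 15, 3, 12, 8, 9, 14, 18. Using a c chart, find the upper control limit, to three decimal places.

19.487

c̄ = (13 + 9 + 4 + 7 + 7 + 12 + 9 + 15 + 3 + 12 + 8 + 9 + 14 + 18) / 14 = 140 / 14 = 10.0000
UCL = c̄ + 3√c̄ = 10.0000 + 3 × √10.0000 = 10.0000 + 3 × 3.1623 = 19.4868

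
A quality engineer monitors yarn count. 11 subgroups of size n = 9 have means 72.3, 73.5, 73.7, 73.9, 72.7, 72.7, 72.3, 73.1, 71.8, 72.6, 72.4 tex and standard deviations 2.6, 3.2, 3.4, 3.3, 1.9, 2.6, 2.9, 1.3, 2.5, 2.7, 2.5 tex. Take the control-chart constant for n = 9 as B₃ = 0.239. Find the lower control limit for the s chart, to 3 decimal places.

s̄ = (2.6 + 3.2 + 3.4 + 3.3 + 1.9 + 2.6 + 2.9 + 1.3 + 2.5 + 2.7 + 2.5) / 11 = 2.6273
LCL_s = B₃·s̄ = 0.239 × 2.6273 = 0.6279

0.628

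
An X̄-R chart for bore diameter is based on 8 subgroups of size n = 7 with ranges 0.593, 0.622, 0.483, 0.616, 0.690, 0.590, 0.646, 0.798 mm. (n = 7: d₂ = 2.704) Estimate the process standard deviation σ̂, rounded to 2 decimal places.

R̄ = (0.593 + 0.622 + 0.483 + 0.616 + 0.690 + 0.590 + 0.646 + 0.798) / 8 = 0.6298
σ̂ = R̄ / d₂ = 0.6298 / 2.704 = 0.2329

0.23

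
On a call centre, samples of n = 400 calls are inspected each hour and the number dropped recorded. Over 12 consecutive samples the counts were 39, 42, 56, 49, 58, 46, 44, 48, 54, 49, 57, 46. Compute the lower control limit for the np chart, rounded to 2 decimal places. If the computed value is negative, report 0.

29.33

p̄ = Σdᵢ / (k·n) = 588 / (12 × 400) = 0.12250
LCL = np̄ − 3·√(np̄(1−p̄)) = 49.0000 − 3 × 6.5572 = 29.3283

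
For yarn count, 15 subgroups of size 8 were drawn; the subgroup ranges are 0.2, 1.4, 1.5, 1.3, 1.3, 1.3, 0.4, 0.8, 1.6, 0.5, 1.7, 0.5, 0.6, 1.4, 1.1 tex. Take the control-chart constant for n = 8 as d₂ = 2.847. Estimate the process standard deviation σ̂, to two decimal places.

0.37

R̄ = (0.2 + 1.4 + 1.5 + 1.3 + 1.3 + 1.3 + 0.4 + 0.8 + 1.6 + 0.5 + 1.7 + 0.5 + 0.6 + 1.4 + 1.1) / 15 = 1.0400
σ̂ = R̄ / d₂ = 1.0400 / 2.847 = 0.3653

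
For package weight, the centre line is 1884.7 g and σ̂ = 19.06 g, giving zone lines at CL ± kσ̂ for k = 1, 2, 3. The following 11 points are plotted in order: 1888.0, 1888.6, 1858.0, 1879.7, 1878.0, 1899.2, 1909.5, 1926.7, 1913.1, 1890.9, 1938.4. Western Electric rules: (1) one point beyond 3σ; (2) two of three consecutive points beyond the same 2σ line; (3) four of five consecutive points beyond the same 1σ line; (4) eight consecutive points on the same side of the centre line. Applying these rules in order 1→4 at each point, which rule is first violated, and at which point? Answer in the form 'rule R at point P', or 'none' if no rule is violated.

Zone of each point (C = within 1σ̂, B = 1σ̂–2σ̂, A = 2σ̂–3σ̂, * = beyond 3σ̂; sign = side of CL): 1:+C, 2:+C, 3:-B, 4:-C, 5:-C, 6:+C, 7:+B, 8:+A, 9:+B, 10:+C, 11:+A
Rule 3 (four of five consecutive points beyond the same 1σ limit) is satisfied at point 11.

rule 3 at point 11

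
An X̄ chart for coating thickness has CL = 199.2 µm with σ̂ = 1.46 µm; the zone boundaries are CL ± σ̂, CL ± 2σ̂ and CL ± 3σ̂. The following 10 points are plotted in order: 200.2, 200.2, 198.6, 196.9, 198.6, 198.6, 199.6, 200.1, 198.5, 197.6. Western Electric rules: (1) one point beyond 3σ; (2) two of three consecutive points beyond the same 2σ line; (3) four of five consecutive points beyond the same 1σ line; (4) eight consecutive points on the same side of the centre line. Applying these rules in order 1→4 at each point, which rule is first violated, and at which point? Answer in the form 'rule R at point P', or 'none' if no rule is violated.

none

Zone of each point (C = within 1σ̂, B = 1σ̂–2σ̂, A = 2σ̂–3σ̂, * = beyond 3σ̂; sign = side of CL): 1:+C, 2:+C, 3:-C, 4:-B, 5:-C, 6:-C, 7:+C, 8:+C, 9:-C, 10:-B
No rule fires across all 10 points.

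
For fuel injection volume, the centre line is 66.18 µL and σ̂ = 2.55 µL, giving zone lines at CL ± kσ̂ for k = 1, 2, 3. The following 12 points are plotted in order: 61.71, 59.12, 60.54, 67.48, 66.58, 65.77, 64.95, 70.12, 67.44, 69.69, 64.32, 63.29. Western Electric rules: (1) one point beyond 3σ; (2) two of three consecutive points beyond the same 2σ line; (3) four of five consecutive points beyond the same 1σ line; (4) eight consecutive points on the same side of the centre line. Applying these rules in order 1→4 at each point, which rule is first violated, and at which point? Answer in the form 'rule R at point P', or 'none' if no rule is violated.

rule 2 at point 3

Zone of each point (C = within 1σ̂, B = 1σ̂–2σ̂, A = 2σ̂–3σ̂, * = beyond 3σ̂; sign = side of CL): 1:-B, 2:-A, 3:-A, 4:+C, 5:+C, 6:-C, 7:-C, 8:+B, 9:+C, 10:+B, 11:-C, 12:-B
Rule 2 (two of three consecutive points beyond the same 2σ limit) is satisfied at point 3.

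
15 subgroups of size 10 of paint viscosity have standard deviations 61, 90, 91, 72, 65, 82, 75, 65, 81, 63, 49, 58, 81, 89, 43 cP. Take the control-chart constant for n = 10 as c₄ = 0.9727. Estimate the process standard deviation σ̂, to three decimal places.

72.993

s̄ = (61 + 90 + 91 + 72 + 65 + 82 + 75 + 65 + 81 + 63 + 49 + 58 + 81 + 89 + 43) / 15 = 71.0000
σ̂ = s̄ / c₄ = 71.0000 / 0.9727 = 72.9927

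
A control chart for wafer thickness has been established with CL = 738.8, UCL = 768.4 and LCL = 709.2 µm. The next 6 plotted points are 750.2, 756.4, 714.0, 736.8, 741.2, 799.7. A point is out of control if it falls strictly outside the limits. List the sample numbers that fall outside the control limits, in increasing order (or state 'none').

6

Compare each point to [709.2, 768.4]: sample 6 = 799.7 > UCL.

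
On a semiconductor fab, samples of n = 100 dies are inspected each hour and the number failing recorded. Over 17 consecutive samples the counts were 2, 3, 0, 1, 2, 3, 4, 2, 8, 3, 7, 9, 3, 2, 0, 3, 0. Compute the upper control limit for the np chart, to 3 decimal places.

8.225

p̄ = Σdᵢ / (k·n) = 52 / (17 × 100) = 0.03059
UCL = np̄ + 3·√(np̄(1−p̄)) = 3.0588 + 3 × √(3.0588×0.96941) = 3.0588 + 3 × 1.7220 = 8.2248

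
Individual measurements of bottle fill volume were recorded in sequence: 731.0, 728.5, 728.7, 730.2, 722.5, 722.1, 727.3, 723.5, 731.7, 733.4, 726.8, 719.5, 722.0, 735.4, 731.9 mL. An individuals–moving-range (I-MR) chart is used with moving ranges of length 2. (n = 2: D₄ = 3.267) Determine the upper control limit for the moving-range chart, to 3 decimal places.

Moving ranges: 2.5, 0.2, 1.5, 7.7, 0.4, 5.2, 3.8, 8.2, 1.7, 6.6, 7.3, 2.5, 13.4, 3.5; M̄R̄ = 64.5000 / 14 = 4.6071
UCL_MR = D₄·M̄R̄ = 3.267 × 4.6071 = 15.0515

15.052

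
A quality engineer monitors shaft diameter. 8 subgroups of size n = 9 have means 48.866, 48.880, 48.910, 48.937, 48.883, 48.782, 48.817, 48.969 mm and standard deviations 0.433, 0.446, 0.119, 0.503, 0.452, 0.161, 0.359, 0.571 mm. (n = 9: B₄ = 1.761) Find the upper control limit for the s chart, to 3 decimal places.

s̄ = (0.433 + 0.446 + 0.119 + 0.503 + 0.452 + 0.161 + 0.359 + 0.571) / 8 = 0.3805
UCL_s = B₄·s̄ = 1.761 × 0.3805 = 0.6701

0.670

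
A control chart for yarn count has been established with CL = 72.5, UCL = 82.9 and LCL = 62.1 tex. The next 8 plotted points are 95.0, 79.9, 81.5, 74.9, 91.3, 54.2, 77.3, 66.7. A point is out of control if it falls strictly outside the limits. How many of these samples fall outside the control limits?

Compare each point to [62.1, 82.9]: sample 1 = 95.0 > UCL; sample 5 = 91.3 > UCL; sample 6 = 54.2 < LCL.

3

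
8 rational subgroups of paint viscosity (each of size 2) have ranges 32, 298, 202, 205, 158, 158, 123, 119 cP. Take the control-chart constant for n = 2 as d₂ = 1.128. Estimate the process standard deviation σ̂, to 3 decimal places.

R̄ = (32 + 298 + 202 + 205 + 158 + 158 + 123 + 119) / 8 = 161.8750
σ̂ = R̄ / d₂ = 161.8750 / 1.128 = 143.5062

143.506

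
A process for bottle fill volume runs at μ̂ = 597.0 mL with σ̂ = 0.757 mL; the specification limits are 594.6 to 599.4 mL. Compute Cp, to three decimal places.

Cp = (USL − LSL) / (6σ̂) = (599.4 − 594.6) / (6 × 0.757) = 4.8000 / 4.5420 = 1.0568

1.057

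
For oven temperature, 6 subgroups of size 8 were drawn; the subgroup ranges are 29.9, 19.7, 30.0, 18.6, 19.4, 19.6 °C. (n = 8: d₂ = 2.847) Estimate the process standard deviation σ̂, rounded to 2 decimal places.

R̄ = (29.9 + 19.7 + 30.0 + 18.6 + 19.4 + 19.6) / 6 = 22.8667
σ̂ = R̄ / d₂ = 22.8667 / 2.847 = 8.0318

8.03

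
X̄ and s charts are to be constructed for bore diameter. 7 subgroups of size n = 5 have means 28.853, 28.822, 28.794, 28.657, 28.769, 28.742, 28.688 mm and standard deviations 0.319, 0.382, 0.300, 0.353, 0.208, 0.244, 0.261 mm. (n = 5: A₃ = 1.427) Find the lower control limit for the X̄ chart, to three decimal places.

28.339

X̄̄ = (28.853 + 28.822 + 28.794 + 28.657 + 28.769 + 28.742 + 28.688) / 7 = 28.7607
s̄ = (0.319 + 0.382 + 0.300 + 0.353 + 0.208 + 0.244 + 0.261) / 7 = 0.2953
LCL = X̄̄ − A₃·s̄ = 28.7607 − 1.427 × 0.2953 = 28.3393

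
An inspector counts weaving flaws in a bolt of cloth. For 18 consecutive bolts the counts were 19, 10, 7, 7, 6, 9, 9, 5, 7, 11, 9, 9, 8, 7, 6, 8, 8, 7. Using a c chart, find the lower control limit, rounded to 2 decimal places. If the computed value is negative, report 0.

0.00

c̄ = (19 + 10 + 7 + 7 + 6 + 9 + 9 + 5 + 7 + 11 + 9 + 9 + 8 + 7 + 6 + 8 + 8 + 7) / 18 = 152 / 18 = 8.4444
LCL = c̄ − 3√c̄ = 8.4444 − 3 × 2.9059 = -0.2734 → 0 (cannot be negative)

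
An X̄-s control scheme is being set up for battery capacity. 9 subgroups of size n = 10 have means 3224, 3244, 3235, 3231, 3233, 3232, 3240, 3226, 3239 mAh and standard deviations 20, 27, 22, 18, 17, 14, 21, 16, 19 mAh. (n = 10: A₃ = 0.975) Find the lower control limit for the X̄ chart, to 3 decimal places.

3214.928

X̄̄ = (3224 + 3244 + 3235 + 3231 + 3233 + 3232 + 3240 + 3226 + 3239) / 9 = 3233.7778
s̄ = (20 + 27 + 22 + 18 + 17 + 14 + 21 + 16 + 19) / 9 = 19.3333
LCL = X̄̄ − A₃·s̄ = 3233.7778 − 0.975 × 19.3333 = 3214.9278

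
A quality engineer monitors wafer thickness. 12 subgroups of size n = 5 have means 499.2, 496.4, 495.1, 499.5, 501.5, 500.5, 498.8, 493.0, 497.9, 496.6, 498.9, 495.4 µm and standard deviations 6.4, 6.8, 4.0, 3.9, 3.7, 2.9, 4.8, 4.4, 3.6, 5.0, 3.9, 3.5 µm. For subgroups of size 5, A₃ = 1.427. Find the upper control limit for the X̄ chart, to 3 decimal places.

X̄̄ = (499.2 + 496.4 + 495.1 + 499.5 + 501.5 + 500.5 + 498.8 + 493.0 + 497.9 + 496.6 + 498.9 + 495.4) / 12 = 497.7333
s̄ = (6.4 + 6.8 + 4.0 + 3.9 + 3.7 + 2.9 + 4.8 + 4.4 + 3.6 + 5.0 + 3.9 + 3.5) / 12 = 4.4083
UCL = X̄̄ + A₃·s̄ = 497.7333 + 1.427 × 4.4083 = 504.0240

504.024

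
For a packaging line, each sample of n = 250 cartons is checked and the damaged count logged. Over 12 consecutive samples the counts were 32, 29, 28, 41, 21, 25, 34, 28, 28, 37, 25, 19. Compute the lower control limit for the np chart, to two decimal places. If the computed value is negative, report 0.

13.75

p̄ = Σdᵢ / (k·n) = 347 / (12 × 250) = 0.11567
LCL = np̄ − 3·√(np̄(1−p̄)) = 28.9167 − 3 × 5.0569 = 13.7460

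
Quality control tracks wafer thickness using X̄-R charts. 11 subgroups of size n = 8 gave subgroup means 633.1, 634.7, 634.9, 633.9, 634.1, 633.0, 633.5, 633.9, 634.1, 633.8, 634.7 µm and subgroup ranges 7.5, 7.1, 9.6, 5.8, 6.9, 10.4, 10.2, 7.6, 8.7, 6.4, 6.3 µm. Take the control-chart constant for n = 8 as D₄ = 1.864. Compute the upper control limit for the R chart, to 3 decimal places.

14.658

R̄ = (7.5 + 7.1 + 9.6 + 5.8 + 6.9 + 10.4 + 10.2 + 7.6 + 8.7 + 6.4 + 6.3) / 11 = 86.5000 / 11 = 7.8636
UCL_R = D₄·R̄ = 1.864 × 7.8636 = 14.6578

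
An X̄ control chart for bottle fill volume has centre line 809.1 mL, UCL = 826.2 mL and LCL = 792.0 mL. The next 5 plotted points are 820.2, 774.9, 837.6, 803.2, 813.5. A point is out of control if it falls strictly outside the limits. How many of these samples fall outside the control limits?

2

Compare each point to [792.0, 826.2]: sample 2 = 774.9 < LCL; sample 3 = 837.6 > UCL.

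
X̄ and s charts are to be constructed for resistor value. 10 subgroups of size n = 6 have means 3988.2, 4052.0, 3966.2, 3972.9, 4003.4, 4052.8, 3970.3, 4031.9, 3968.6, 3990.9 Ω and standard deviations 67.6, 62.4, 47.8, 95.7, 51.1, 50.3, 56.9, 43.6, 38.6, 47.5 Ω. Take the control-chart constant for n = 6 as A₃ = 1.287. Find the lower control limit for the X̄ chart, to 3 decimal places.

3927.455

X̄̄ = (3988.2 + 4052.0 + 3966.2 + 3972.9 + 4003.4 + 4052.8 + 3970.3 + 4031.9 + 3968.6 + 3990.9) / 10 = 3999.7200
s̄ = (67.6 + 62.4 + 47.8 + 95.7 + 51.1 + 50.3 + 56.9 + 43.6 + 38.6 + 47.5) / 10 = 56.1500
LCL = X̄̄ − A₃·s̄ = 3999.7200 − 1.287 × 56.1500 = 3927.4549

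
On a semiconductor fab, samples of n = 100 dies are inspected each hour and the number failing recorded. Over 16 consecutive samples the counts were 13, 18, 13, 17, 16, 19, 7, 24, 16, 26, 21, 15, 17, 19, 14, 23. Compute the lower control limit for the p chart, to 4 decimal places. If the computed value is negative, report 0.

p̄ = Σdᵢ / (k·n) = 278 / (16 × 100) = 0.17375
LCL = p̄ − 3·√(p̄(1−p̄)/n) = 0.17375 − 3 × 0.03789 = 0.06008

0.0601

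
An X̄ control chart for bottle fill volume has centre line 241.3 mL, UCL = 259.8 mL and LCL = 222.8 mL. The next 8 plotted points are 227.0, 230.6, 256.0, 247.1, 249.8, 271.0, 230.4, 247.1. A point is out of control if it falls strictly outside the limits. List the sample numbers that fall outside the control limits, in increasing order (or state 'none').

Compare each point to [222.8, 259.8]: sample 6 = 271.0 > UCL.

6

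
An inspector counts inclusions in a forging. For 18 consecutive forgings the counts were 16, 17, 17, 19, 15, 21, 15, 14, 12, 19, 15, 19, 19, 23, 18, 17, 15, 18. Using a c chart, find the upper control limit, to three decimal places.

29.596

c̄ = (16 + 17 + 17 + 19 + 15 + 21 + 15 + 14 + 12 + 19 + 15 + 19 + 19 + 23 + 18 + 17 + 15 + 18) / 18 = 309 / 18 = 17.1667
UCL = c̄ + 3√c̄ = 17.1667 + 3 × √17.1667 = 17.1667 + 3 × 4.1433 = 29.5965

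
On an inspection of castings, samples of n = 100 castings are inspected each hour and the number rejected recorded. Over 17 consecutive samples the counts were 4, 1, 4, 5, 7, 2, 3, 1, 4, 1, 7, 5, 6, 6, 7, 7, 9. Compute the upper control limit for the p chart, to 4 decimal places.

p̄ = Σdᵢ / (k·n) = 79 / (17 × 100) = 0.04647
UCL = p̄ + 3·√(p̄(1−p̄)/n) = 0.04647 + 3 × √(0.04647×0.95353/100) = 0.04647 + 3 × 0.02105 = 0.10962

0.1096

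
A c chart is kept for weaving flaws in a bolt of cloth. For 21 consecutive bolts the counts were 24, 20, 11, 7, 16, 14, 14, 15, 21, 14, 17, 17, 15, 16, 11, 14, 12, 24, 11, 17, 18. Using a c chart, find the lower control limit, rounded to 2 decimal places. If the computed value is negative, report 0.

c̄ = (24 + 20 + 11 + 7 + 16 + 14 + 14 + 15 + 21 + 14 + 17 + 17 + 15 + 16 + 11 + 14 + 12 + 24 + 11 + 17 + 18) / 21 = 328 / 21 = 15.6190
LCL = c̄ − 3√c̄ = 15.6190 − 3 × 3.9521 = 3.7628

3.76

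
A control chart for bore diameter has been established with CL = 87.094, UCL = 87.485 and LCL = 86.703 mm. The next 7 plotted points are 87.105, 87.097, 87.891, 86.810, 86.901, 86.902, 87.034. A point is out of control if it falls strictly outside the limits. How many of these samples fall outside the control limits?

Compare each point to [86.703, 87.485]: sample 3 = 87.891 > UCL.

1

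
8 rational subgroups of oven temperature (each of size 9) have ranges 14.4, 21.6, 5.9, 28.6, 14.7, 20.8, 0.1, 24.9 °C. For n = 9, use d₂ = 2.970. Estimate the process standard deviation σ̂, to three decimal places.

5.513

R̄ = (14.4 + 21.6 + 5.9 + 28.6 + 14.7 + 20.8 + 0.1 + 24.9) / 8 = 16.3750
σ̂ = R̄ / d₂ = 16.3750 / 2.970 = 5.5135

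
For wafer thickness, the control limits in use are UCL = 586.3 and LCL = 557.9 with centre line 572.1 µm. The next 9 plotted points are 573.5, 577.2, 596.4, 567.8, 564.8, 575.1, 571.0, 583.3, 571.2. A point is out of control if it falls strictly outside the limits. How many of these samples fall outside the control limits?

Compare each point to [557.9, 586.3]: sample 3 = 596.4 > UCL.

1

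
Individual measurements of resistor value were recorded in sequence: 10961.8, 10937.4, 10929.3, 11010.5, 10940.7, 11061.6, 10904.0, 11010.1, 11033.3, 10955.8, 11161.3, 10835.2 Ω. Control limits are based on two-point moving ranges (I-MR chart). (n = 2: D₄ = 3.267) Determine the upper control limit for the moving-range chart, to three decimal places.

356.519

Moving ranges: 24.4, 8.1, 81.2, 69.8, 120.9, 157.6, 106.1, 23.2, 77.5, 205.5, 326.1; M̄R̄ = 1200.4000 / 11 = 109.1273
UCL_MR = D₄·M̄R̄ = 3.267 × 109.1273 = 356.5188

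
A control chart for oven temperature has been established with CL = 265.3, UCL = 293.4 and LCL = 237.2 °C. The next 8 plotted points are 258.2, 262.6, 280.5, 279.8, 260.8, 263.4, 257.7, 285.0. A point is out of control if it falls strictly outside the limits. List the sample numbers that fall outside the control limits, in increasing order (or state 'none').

All 8 points lie within [237.2, 293.4].

none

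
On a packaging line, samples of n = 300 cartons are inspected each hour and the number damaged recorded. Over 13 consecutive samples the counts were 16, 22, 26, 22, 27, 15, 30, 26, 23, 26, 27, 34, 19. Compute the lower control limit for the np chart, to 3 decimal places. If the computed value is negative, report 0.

9.960

p̄ = Σdᵢ / (k·n) = 313 / (13 × 300) = 0.08026
LCL = np̄ − 3·√(np̄(1−p̄)) = 24.0769 − 3 × 4.7058 = 9.9595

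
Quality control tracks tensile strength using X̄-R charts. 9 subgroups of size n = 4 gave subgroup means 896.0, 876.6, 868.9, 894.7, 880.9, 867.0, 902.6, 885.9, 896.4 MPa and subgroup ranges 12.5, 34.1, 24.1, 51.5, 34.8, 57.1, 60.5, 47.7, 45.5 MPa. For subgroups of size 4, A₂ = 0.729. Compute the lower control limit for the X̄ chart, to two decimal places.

X̄̄ = (896.0 + 876.6 + 868.9 + 894.7 + 880.9 + 867.0 + 902.6 + 885.9 + 896.4) / 9 = 7969.0000 / 9 = 885.4444
R̄ = (12.5 + 34.1 + 24.1 + 51.5 + 34.8 + 57.1 + 60.5 + 47.7 + 45.5) / 9 = 367.8000 / 9 = 40.8667
LCL = X̄̄ − A₂·R̄ = 885.4444 − 0.729 × 40.8667 = 855.6526

855.65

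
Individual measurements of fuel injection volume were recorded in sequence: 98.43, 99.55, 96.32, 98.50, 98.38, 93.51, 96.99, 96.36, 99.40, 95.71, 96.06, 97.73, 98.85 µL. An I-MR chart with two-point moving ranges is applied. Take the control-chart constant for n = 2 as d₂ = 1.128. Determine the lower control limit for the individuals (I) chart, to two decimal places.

91.72

X̄ = (98.43 + 99.55 + 96.32 + 98.50 + 98.38 + 93.51 + 96.99 + 96.36 + 99.40 + 95.71 + 96.06 + 97.73 + 98.85) / 13 = 97.3685
Moving ranges: 1.12, 3.23, 2.18, 0.12, 4.87, 3.48, 0.63, 3.04, 3.69, 0.35, 1.67, 1.12; M̄R̄ = 25.5000 / 12 = 2.1250
LCL = X̄ − 3·M̄R̄/d₂ = 97.3685 − 3 × 2.1250 / 1.128 = 91.7169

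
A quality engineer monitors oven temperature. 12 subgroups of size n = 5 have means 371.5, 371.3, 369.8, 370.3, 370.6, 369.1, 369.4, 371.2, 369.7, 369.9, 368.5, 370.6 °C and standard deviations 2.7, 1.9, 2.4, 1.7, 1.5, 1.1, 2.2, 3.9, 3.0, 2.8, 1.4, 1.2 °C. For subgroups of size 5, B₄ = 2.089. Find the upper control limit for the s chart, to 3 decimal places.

s̄ = (2.7 + 1.9 + 2.4 + 1.7 + 1.5 + 1.1 + 2.2 + 3.9 + 3.0 + 2.8 + 1.4 + 1.2) / 12 = 2.1500
UCL_s = B₄·s̄ = 2.089 × 2.1500 = 4.4913

4.491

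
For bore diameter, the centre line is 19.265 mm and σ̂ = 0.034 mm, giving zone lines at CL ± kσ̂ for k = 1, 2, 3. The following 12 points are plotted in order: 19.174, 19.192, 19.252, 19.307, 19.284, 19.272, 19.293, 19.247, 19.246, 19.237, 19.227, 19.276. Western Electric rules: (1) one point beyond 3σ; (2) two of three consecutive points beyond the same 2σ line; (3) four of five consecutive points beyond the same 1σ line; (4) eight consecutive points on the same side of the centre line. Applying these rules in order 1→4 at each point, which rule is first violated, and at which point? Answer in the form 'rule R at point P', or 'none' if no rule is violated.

rule 2 at point 2

Zone of each point (C = within 1σ̂, B = 1σ̂–2σ̂, A = 2σ̂–3σ̂, * = beyond 3σ̂; sign = side of CL): 1:-A, 2:-A, 3:-C, 4:+B, 5:+C, 6:+C, 7:+C, 8:-C, 9:-C, 10:-C, 11:-B, 12:+C
Rule 2 (two of three consecutive points beyond the same 2σ limit) is satisfied at point 2.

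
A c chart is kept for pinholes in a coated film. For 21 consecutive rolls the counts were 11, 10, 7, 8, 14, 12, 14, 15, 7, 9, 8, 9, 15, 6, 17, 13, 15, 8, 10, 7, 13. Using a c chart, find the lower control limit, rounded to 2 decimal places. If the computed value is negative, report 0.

0.97

c̄ = (11 + 10 + 7 + 8 + 14 + 12 + 14 + 15 + 7 + 9 + 8 + 9 + 15 + 6 + 17 + 13 + 15 + 8 + 10 + 7 + 13) / 21 = 228 / 21 = 10.8571
LCL = c̄ − 3√c̄ = 10.8571 − 3 × 3.2950 = 0.9721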